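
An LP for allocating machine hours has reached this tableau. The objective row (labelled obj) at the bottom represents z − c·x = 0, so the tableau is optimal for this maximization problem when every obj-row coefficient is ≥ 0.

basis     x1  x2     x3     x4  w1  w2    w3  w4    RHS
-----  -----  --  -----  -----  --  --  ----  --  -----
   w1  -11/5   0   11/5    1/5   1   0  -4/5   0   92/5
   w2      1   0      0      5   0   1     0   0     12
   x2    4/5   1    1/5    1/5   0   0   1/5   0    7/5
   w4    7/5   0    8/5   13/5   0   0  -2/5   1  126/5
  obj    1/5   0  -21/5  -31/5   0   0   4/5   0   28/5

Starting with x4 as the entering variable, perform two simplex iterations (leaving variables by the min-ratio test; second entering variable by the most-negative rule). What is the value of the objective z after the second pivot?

Ratio test on column x4 — row 1: (92/5)/(1/5) = 92; row 2: 12/5 = 12/5; row 3: (7/5)/(1/5) = 7; row 4: (126/5)/(13/5) = 126/13. Minimum is 12/5 at row 2 (w2 leaves); pivot element 5.
Pivot on row 2; the obj-row RHS becomes 28/5 − (-31/5)·(12/5) = 512/25.
Next entering variable (most negative obj-row entry -21/5): x3.
Ratio test on column x3 — row 1: (448/25)/(11/5) = 448/55; row 2: entry 0 ≤ 0; row 3: (23/25)/(1/5) = 23/5; row 4: (474/25)/(8/5) = 237/20. Minimum is 23/5 at row 3 (x2 leaves); pivot element 1/5.
After the second pivot the obj-row RHS is 512/25 − (-21/5)·(23/5) = 199/5.

199/5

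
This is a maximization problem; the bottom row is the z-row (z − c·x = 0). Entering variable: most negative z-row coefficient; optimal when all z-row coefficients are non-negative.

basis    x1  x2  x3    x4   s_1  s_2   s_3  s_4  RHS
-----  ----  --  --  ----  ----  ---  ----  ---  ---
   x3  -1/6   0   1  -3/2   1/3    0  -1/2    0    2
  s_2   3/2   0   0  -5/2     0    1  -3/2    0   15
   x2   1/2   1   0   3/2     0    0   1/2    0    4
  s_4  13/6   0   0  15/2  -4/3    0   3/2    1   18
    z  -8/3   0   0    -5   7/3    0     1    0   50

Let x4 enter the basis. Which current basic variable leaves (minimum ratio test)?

s_4

Column x4 entries and ratios — x3: -3/2 ≤ 0, skip; s_2: -5/2 ≤ 0, skip; x2: 4/(3/2) = 8/3; s_4: 18/(15/2) = 12/5.
Smallest ratio is 12/5 in the row of s_4, so s_4 leaves.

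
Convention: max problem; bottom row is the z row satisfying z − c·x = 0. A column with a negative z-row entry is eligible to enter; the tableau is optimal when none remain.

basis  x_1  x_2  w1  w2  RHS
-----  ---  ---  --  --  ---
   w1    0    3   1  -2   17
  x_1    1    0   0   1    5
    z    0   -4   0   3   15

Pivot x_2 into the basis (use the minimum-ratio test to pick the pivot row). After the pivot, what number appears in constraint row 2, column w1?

Ratio test on column x_2 — row 1: 17/3 = 17/3; row 2: entry 0 ≤ 0. Minimum is 17/3 at row 1 (w1 leaves); pivot element 3.
Divide row 1 by 3; eliminate column x_2 from the other rows.
Row 2 update in column w1: 0 − 0·(1/3) = 0.

0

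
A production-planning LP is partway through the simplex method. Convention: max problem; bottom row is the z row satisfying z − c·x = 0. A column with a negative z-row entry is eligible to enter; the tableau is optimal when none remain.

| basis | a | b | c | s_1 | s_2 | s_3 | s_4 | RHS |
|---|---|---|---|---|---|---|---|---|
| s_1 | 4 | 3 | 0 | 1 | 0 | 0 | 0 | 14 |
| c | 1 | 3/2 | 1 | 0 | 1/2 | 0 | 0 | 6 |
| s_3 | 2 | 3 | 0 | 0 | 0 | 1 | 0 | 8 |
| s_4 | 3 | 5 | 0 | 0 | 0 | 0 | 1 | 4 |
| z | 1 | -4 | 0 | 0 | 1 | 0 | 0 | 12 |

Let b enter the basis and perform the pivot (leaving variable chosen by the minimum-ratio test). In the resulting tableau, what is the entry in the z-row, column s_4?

Ratio test on column b — row 1: 14/3 = 14/3; row 2: 6/(3/2) = 4; row 3: 8/3 = 8/3; row 4: 4/5 = 4/5. Minimum is 4/5 at row 4 (s_4 leaves); pivot element 5.
Divide row 4 by 5; eliminate column b from the other rows.
z-row update in column s_4: 0 − (-4)·(1/5) = 4/5.

4/5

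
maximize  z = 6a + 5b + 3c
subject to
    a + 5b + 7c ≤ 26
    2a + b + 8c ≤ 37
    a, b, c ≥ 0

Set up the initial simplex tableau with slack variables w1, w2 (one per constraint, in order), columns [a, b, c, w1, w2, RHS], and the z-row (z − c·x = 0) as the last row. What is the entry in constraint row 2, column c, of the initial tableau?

8

Constraint 2 has coefficient 8 on c.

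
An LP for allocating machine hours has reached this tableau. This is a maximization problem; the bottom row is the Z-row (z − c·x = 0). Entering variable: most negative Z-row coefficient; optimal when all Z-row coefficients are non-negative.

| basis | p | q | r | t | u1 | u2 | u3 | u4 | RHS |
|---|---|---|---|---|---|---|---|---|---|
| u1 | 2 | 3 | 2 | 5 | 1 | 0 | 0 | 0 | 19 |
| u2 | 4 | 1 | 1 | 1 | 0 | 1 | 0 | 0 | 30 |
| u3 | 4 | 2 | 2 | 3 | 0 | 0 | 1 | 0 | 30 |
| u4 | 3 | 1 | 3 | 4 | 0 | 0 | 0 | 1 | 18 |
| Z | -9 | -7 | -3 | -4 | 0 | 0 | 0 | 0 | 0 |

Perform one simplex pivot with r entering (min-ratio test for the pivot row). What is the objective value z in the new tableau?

Ratio test on column r — row 1: 19/2 = 19/2; row 2: 30/1 = 30; row 3: 30/2 = 15; row 4: 18/3 = 6. Minimum is 6 at row 4 (u4 leaves); pivot element 3.
Pivot on row 4; the Z-row RHS becomes 0 − (-3)·6 = 18.

18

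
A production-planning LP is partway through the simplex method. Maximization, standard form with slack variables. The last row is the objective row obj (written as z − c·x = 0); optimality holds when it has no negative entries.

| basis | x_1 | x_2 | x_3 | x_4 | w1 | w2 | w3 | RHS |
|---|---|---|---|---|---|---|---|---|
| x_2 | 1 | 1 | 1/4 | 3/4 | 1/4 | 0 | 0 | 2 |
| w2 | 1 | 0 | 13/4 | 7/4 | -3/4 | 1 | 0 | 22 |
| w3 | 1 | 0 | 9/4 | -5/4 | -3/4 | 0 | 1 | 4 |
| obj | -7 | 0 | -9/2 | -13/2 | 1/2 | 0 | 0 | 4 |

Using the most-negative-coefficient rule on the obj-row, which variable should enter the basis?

Negative obj-row entries: x_1: -7, x_3: -9/2, x_4: -13/2.
The most negative is -7 in column x_1, so x_1 enters.

x_1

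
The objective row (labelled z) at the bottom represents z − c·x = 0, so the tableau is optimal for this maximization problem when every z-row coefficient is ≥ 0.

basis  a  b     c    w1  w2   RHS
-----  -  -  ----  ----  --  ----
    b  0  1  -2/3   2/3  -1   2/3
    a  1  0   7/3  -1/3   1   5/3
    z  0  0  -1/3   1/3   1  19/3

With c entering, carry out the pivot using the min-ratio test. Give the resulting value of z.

46/7

Ratio test on column c — row 1: entry -2/3 ≤ 0; row 2: (5/3)/(7/3) = 5/7. Minimum is 5/7 at row 2 (a leaves); pivot element 7/3.
Pivot on row 2; the z-row RHS becomes 19/3 − (-1/3)·(5/7) = 46/7.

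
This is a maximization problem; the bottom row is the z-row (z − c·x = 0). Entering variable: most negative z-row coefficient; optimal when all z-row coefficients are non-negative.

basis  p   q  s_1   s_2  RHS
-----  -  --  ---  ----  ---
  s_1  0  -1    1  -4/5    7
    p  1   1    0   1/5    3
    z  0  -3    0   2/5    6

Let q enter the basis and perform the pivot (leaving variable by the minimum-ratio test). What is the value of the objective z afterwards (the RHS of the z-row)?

Ratio test on column q — row 1: entry -1 ≤ 0; row 2: 3/1 = 3. Minimum is 3 at row 2 (p leaves); pivot element 1.
Pivot on row 2; the z-row RHS becomes 6 − (-3)·3 = 15.

15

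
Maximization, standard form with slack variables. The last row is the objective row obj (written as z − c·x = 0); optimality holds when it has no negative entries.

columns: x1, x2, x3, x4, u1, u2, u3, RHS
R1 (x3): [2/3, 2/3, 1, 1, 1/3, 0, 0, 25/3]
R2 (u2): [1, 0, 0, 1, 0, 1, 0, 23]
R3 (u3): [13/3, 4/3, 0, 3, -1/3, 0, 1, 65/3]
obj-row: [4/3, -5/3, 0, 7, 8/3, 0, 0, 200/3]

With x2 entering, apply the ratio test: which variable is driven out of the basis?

Column x2 entries and ratios — x3: (25/3)/(2/3) = 25/2; u2: 0 ≤ 0, skip; u3: (65/3)/(4/3) = 65/4.
Smallest ratio is 25/2 in the row of x3, so x3 leaves.

x3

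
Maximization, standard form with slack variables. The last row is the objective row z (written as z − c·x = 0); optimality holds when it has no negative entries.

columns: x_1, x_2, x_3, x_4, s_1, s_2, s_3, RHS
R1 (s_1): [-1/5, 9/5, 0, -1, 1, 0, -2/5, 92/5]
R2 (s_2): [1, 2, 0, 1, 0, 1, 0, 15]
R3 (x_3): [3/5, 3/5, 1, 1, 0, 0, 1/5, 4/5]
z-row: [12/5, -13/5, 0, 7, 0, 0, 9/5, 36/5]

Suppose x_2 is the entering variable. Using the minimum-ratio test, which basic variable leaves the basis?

x_3

Column x_2 entries and ratios — s_1: (92/5)/(9/5) = 92/9; s_2: 15/2 = 15/2; x_3: (4/5)/(3/5) = 4/3.
Smallest ratio is 4/3 in the row of x_3, so x_3 leaves.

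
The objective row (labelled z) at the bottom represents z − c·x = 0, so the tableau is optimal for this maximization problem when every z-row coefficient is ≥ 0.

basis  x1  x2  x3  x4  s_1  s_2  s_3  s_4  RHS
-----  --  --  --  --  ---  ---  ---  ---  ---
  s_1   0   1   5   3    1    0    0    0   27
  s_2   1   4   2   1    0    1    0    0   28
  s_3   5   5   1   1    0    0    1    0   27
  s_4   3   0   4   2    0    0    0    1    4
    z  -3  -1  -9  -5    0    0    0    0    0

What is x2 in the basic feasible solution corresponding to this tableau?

x2 is not in the basis, so in the current basic feasible solution x2 = 0.

0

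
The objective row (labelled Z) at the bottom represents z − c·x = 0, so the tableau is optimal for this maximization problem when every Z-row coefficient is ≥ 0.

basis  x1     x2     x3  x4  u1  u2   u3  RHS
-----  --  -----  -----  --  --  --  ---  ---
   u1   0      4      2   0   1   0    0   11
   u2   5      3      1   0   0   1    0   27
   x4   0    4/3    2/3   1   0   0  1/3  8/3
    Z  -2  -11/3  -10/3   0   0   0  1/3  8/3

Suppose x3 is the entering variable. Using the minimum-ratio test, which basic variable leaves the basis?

Column x3 entries and ratios — u1: 11/2 = 11/2; u2: 27/1 = 27; x4: (8/3)/(2/3) = 4.
Smallest ratio is 4 in the row of x4, so x4 leaves.

x4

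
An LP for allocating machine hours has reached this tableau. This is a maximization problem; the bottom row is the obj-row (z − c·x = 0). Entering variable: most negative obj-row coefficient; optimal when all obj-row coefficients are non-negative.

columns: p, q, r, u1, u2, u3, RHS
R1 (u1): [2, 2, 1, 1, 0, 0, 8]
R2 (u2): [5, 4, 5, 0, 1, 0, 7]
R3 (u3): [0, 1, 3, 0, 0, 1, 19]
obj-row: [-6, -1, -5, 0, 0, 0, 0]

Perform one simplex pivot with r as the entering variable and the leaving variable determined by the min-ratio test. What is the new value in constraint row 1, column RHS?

33/5

Ratio test on column r — row 1: 8/1 = 8; row 2: 7/5 = 7/5; row 3: 19/3 = 19/3. Minimum is 7/5 at row 2 (u2 leaves); pivot element 5.
Divide row 2 by 5; eliminate column r from the other rows.
Row 1 update in column RHS: 8 − 1·(7/5) = 33/5.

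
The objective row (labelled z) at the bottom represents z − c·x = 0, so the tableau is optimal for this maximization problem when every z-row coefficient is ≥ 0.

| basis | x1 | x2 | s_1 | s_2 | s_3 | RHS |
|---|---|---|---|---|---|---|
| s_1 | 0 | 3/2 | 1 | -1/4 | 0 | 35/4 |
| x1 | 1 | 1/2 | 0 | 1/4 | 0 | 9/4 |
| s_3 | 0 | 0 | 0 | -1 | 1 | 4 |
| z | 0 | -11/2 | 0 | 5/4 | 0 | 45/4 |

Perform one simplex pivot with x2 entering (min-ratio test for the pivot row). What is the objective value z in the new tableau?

Ratio test on column x2 — row 1: (35/4)/(3/2) = 35/6; row 2: (9/4)/(1/2) = 9/2; row 3: entry 0 ≤ 0. Minimum is 9/2 at row 2 (x1 leaves); pivot element 1/2.
Pivot on row 2; the z-row RHS becomes 45/4 − (-11/2)·(9/2) = 36.

36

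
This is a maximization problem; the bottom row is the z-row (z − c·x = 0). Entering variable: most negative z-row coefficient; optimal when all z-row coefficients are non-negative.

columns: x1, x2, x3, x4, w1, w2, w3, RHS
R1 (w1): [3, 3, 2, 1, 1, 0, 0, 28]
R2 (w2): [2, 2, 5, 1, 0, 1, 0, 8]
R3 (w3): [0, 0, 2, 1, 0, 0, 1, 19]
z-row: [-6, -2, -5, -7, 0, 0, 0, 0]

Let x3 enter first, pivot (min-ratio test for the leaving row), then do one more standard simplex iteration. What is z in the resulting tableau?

Ratio test on column x3 — row 1: 28/2 = 14; row 2: 8/5 = 8/5; row 3: 19/2 = 19/2. Minimum is 8/5 at row 2 (w2 leaves); pivot element 5.
Pivot on row 2; the z-row RHS becomes 0 − (-5)·(8/5) = 8.
Next entering variable (most negative z-row entry -6): x4.
Ratio test on column x4 — row 1: (124/5)/(3/5) = 124/3; row 2: (8/5)/(1/5) = 8; row 3: (79/5)/(3/5) = 79/3. Minimum is 8 at row 2 (x3 leaves); pivot element 1/5.
After the second pivot the z-row RHS is 8 − (-6)·8 = 56.

56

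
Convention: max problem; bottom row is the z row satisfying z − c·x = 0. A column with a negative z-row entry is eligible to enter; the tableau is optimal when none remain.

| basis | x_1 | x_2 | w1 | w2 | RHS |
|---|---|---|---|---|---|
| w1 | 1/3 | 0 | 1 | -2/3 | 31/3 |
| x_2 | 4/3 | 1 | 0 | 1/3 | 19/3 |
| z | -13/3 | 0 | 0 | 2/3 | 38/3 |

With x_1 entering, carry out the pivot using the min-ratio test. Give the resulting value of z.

Ratio test on column x_1 — row 1: (31/3)/(1/3) = 31; row 2: (19/3)/(4/3) = 19/4. Minimum is 19/4 at row 2 (x_2 leaves); pivot element 4/3.
Pivot on row 2; the z-row RHS becomes 38/3 − (-13/3)·(19/4) = 133/4.

133/4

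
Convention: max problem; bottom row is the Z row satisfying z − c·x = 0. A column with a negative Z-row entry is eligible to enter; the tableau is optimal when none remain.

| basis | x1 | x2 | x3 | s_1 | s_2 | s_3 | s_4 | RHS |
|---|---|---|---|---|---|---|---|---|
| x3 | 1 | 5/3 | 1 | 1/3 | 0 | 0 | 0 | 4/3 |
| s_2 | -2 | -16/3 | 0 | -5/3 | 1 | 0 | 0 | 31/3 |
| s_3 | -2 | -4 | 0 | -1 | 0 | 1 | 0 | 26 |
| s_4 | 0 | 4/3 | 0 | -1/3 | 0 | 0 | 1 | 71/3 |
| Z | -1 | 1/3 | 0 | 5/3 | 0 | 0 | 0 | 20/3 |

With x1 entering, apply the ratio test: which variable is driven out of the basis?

Column x1 entries and ratios — x3: (4/3)/1 = 4/3; s_2: -2 ≤ 0, skip; s_3: -2 ≤ 0, skip; s_4: 0 ≤ 0, skip.
Smallest ratio is 4/3 in the row of x3, so x3 leaves.

x3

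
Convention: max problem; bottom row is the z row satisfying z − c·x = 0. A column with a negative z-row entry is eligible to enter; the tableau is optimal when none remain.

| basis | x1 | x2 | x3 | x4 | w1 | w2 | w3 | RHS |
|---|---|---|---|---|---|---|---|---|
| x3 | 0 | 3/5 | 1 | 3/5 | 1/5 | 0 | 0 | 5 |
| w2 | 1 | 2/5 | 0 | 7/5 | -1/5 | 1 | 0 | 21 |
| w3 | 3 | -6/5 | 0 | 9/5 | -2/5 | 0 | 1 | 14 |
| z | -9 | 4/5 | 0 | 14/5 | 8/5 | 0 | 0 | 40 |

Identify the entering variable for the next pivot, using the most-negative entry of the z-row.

Negative z-row entries: x1: -9.
The most negative is -9 in column x1, so x1 enters.

x1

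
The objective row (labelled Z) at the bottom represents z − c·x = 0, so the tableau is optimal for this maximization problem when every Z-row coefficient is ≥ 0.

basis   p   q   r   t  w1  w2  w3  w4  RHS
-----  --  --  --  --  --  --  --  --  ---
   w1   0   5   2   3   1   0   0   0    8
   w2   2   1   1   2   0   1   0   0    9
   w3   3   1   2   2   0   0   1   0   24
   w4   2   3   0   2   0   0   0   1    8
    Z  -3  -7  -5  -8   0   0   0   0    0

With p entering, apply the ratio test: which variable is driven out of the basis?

Column p entries and ratios — w1: 0 ≤ 0, skip; w2: 9/2 = 9/2; w3: 24/3 = 8; w4: 8/2 = 4.
Smallest ratio is 4 in the row of w4, so w4 leaves.

w4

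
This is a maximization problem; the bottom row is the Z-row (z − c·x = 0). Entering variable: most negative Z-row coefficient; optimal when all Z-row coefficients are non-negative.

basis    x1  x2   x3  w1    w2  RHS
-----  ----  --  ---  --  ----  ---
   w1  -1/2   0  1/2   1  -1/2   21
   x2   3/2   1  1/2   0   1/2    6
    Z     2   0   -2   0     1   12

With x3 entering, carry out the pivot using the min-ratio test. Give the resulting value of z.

36

Ratio test on column x3 — row 1: 21/(1/2) = 42; row 2: 6/(1/2) = 12. Minimum is 12 at row 2 (x2 leaves); pivot element 1/2.
Pivot on row 2; the Z-row RHS becomes 12 − (-2)·12 = 36.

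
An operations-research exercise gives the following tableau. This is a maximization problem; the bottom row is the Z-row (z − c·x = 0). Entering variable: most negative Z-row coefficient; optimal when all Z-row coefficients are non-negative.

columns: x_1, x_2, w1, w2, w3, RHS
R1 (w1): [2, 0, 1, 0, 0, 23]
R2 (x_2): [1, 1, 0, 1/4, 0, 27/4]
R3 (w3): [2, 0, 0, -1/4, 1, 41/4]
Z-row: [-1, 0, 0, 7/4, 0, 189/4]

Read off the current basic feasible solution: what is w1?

23

w1 is basic (row 1); its value is the RHS of that row, 23.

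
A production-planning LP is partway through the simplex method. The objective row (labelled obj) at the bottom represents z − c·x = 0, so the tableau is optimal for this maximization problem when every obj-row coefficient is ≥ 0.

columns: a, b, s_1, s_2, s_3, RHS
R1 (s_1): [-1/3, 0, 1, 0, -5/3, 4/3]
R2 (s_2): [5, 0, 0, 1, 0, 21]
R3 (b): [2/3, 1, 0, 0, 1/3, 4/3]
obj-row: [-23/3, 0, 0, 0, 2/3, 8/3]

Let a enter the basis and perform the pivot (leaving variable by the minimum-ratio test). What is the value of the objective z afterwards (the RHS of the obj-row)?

Ratio test on column a — row 1: entry -1/3 ≤ 0; row 2: 21/5 = 21/5; row 3: (4/3)/(2/3) = 2. Minimum is 2 at row 3 (b leaves); pivot element 2/3.
Pivot on row 3; the obj-row RHS becomes 8/3 − (-23/3)·2 = 18.

18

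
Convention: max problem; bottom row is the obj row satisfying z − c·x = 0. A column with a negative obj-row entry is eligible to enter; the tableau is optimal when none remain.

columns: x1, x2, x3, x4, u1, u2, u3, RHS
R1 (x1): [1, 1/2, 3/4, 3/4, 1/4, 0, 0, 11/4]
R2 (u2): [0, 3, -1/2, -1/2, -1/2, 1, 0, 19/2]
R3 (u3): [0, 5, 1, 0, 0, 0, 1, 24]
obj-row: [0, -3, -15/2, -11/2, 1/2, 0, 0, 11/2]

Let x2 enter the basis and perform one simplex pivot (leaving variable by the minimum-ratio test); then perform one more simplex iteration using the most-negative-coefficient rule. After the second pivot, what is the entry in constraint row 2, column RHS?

Ratio test on column x2 — row 1: (11/4)/(1/2) = 11/2; row 2: (19/2)/3 = 19/6; row 3: 24/5 = 24/5. Minimum is 19/6 at row 2 (u2 leaves); pivot element 3.
Divide row 2 by 3; eliminate column x2 from the other rows.
Second iteration: most negative obj-row entry is -8 in column x3, so x3 enters.
Ratio test on column x3 — row 1: (7/6)/(5/6) = 7/5; row 2: entry -1/6 ≤ 0; row 3: (49/6)/(11/6) = 49/11. Minimum is 7/5 at row 1 (x1 leaves); pivot element 5/6.
Divide row 1 by 5/6; eliminate column x3 from the other rows.
After both pivots, the entry at constraint row 2, column RHS is 17/5.

17/5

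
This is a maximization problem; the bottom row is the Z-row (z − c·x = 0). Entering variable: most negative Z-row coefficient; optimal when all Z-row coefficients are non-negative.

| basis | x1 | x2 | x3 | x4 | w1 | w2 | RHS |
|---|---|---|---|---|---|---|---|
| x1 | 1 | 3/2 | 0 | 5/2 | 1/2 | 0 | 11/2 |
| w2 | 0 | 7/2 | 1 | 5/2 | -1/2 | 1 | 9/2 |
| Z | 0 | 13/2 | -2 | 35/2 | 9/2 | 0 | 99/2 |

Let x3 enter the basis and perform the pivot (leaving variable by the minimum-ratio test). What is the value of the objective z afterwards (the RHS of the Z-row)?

Ratio test on column x3 — row 1: entry 0 ≤ 0; row 2: (9/2)/1 = 9/2. Minimum is 9/2 at row 2 (w2 leaves); pivot element 1.
Pivot on row 2; the Z-row RHS becomes 99/2 − (-2)·(9/2) = 117/2.

117/2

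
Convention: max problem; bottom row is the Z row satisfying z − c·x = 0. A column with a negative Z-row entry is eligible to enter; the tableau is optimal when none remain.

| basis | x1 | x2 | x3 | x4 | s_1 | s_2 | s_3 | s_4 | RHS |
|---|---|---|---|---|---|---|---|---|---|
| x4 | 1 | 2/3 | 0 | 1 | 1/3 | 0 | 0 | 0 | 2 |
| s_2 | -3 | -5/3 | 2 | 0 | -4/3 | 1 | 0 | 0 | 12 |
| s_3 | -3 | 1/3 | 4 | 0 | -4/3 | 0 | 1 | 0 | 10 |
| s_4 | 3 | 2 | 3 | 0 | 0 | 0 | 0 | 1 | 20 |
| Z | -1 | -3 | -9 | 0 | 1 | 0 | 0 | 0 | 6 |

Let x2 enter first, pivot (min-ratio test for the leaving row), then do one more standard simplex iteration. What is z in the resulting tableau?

141/4

Ratio test on column x2 — row 1: 2/(2/3) = 3; row 2: entry -5/3 ≤ 0; row 3: 10/(1/3) = 30; row 4: 20/2 = 10. Minimum is 3 at row 1 (x4 leaves); pivot element 2/3.
Pivot on row 1; the Z-row RHS becomes 6 − (-3)·3 = 15.
Next entering variable (most negative Z-row entry -9): x3.
Ratio test on column x3 — row 1: entry 0 ≤ 0; row 2: 17/2 = 17/2; row 3: 9/4 = 9/4; row 4: 14/3 = 14/3. Minimum is 9/4 at row 3 (s_3 leaves); pivot element 4.
After the second pivot the Z-row RHS is 15 − (-9)·(9/4) = 141/4.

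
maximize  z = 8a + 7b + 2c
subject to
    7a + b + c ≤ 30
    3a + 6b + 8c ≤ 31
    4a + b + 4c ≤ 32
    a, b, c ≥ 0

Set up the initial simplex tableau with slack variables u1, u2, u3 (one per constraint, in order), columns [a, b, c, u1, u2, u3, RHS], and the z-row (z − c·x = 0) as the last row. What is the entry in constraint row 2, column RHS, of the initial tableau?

The RHS of constraint 2 is b_2 = 31.

31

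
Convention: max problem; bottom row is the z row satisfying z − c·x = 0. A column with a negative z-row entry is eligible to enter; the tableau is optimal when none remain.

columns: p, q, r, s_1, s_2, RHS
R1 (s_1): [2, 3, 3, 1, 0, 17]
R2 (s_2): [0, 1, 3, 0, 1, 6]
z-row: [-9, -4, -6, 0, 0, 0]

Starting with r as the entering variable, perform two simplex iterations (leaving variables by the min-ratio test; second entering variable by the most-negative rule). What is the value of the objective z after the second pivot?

Ratio test on column r — row 1: 17/3 = 17/3; row 2: 6/3 = 2. Minimum is 2 at row 2 (s_2 leaves); pivot element 3.
Pivot on row 2; the z-row RHS becomes 0 − (-6)·2 = 12.
Next entering variable (most negative z-row entry -9): p.
Ratio test on column p — row 1: 11/2 = 11/2; row 2: entry 0 ≤ 0. Minimum is 11/2 at row 1 (s_1 leaves); pivot element 2.
After the second pivot the z-row RHS is 12 − (-9)·(11/2) = 123/2.

123/2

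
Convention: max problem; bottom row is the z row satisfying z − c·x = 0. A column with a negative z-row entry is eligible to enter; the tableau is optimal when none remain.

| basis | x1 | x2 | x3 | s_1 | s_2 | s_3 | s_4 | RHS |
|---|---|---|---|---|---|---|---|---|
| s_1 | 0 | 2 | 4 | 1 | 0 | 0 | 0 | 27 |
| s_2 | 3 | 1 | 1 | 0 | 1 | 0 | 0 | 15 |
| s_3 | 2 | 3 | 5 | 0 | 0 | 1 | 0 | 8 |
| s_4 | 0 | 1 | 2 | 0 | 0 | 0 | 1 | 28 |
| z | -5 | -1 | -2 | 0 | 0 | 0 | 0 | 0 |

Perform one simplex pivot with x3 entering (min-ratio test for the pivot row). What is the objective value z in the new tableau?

16/5

Ratio test on column x3 — row 1: 27/4 = 27/4; row 2: 15/1 = 15; row 3: 8/5 = 8/5; row 4: 28/2 = 14. Minimum is 8/5 at row 3 (s_3 leaves); pivot element 5.
Pivot on row 3; the z-row RHS becomes 0 − (-2)·(8/5) = 16/5.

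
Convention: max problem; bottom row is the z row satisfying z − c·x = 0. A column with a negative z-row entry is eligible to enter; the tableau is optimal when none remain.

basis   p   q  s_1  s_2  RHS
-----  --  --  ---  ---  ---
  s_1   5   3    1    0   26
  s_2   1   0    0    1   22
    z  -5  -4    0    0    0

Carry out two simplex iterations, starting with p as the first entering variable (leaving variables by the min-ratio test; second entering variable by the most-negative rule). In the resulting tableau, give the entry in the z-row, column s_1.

4/3

Ratio test on column p — row 1: 26/5 = 26/5; row 2: 22/1 = 22. Minimum is 26/5 at row 1 (s_1 leaves); pivot element 5.
Divide row 1 by 5; eliminate column p from the other rows.
Second iteration: most negative z-row entry is -1 in column q, so q enters.
Ratio test on column q — row 1: (26/5)/(3/5) = 26/3; row 2: entry -3/5 ≤ 0. Minimum is 26/3 at row 1 (p leaves); pivot element 3/5.
Divide row 1 by 3/5; eliminate column q from the other rows.
After both pivots, the entry at the z-row, column s_1 is 4/3.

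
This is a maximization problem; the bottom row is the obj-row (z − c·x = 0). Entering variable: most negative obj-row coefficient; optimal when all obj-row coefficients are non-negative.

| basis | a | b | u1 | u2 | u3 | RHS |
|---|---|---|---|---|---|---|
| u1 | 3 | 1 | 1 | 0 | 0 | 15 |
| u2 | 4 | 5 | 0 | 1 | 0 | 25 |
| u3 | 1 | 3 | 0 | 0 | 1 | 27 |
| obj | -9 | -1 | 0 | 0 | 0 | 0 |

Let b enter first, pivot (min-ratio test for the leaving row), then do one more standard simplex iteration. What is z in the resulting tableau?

Ratio test on column b — row 1: 15/1 = 15; row 2: 25/5 = 5; row 3: 27/3 = 9. Minimum is 5 at row 2 (u2 leaves); pivot element 5.
Pivot on row 2; the obj-row RHS becomes 0 − (-1)·5 = 5.
Next entering variable (most negative obj-row entry -41/5): a.
Ratio test on column a — row 1: 10/(11/5) = 50/11; row 2: 5/(4/5) = 25/4; row 3: entry -7/5 ≤ 0. Minimum is 50/11 at row 1 (u1 leaves); pivot element 11/5.
After the second pivot the obj-row RHS is 5 − (-41/5)·(50/11) = 465/11.

465/11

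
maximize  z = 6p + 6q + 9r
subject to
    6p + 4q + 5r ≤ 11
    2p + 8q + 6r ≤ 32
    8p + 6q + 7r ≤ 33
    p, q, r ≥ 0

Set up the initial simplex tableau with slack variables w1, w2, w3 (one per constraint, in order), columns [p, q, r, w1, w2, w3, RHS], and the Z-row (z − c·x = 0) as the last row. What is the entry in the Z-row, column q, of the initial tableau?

The Z-row carries the negated objective coefficients: the q entry is -6.

-6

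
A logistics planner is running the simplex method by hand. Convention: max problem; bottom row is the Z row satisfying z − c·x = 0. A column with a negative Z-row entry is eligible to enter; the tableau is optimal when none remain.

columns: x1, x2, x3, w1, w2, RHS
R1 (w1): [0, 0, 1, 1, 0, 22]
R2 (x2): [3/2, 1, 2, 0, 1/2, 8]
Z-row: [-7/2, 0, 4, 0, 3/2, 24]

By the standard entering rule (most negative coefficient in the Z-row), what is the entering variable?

Negative Z-row entries: x1: -7/2.
The most negative is -7/2 in column x1, so x1 enters.

x1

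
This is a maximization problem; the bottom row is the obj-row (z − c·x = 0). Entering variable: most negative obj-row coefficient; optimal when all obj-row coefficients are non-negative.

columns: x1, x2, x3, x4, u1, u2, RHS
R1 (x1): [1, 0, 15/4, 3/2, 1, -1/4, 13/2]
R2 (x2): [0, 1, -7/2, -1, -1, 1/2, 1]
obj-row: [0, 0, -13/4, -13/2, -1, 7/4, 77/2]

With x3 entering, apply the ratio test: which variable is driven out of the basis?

x1

Column x3 entries and ratios — x1: (13/2)/(15/4) = 26/15; x2: -7/2 ≤ 0, skip.
Smallest ratio is 26/15 in the row of x1, so x1 leaves.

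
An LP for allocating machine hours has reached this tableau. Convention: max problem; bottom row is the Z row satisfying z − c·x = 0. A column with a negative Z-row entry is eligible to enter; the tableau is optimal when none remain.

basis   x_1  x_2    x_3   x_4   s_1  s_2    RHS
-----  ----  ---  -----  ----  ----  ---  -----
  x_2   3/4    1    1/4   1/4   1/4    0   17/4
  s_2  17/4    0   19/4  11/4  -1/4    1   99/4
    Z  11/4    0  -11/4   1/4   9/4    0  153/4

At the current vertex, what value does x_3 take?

0

x_3 is not in the basis, so in the current basic feasible solution x_3 = 0.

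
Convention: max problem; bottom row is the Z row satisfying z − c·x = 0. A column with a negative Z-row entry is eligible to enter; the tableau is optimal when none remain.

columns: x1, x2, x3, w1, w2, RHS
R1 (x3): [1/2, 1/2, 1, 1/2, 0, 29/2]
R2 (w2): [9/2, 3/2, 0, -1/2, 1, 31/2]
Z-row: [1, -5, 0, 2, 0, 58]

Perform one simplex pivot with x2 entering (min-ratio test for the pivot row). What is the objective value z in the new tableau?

329/3

Ratio test on column x2 — row 1: (29/2)/(1/2) = 29; row 2: (31/2)/(3/2) = 31/3. Minimum is 31/3 at row 2 (w2 leaves); pivot element 3/2.
Pivot on row 2; the Z-row RHS becomes 58 − (-5)·(31/3) = 329/3.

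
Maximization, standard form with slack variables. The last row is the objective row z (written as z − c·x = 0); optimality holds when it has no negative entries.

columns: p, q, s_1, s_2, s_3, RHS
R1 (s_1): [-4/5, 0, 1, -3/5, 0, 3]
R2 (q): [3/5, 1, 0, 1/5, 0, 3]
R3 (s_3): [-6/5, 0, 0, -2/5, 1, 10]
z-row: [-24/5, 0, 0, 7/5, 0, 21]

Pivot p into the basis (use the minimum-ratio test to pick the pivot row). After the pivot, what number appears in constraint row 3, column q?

2

Ratio test on column p — row 1: entry -4/5 ≤ 0; row 2: 3/(3/5) = 5; row 3: entry -6/5 ≤ 0. Minimum is 5 at row 2 (q leaves); pivot element 3/5.
Divide row 2 by 3/5; eliminate column p from the other rows.
Row 3 update in column q: 0 − (-6/5)·(5/3) = 2.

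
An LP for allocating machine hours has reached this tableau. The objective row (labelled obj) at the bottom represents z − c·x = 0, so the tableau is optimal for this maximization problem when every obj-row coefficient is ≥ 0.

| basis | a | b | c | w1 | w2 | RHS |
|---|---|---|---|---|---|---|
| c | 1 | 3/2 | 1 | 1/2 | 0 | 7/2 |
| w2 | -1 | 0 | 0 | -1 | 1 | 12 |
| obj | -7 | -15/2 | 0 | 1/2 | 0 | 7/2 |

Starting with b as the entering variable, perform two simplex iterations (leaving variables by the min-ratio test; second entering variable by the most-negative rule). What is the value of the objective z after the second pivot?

Ratio test on column b — row 1: (7/2)/(3/2) = 7/3; row 2: entry 0 ≤ 0. Minimum is 7/3 at row 1 (c leaves); pivot element 3/2.
Pivot on row 1; the obj-row RHS becomes 7/2 − (-15/2)·(7/3) = 21.
Next entering variable (most negative obj-row entry -2): a.
Ratio test on column a — row 1: (7/3)/(2/3) = 7/2; row 2: entry -1 ≤ 0. Minimum is 7/2 at row 1 (b leaves); pivot element 2/3.
After the second pivot the obj-row RHS is 21 − (-2)·(7/2) = 28.

28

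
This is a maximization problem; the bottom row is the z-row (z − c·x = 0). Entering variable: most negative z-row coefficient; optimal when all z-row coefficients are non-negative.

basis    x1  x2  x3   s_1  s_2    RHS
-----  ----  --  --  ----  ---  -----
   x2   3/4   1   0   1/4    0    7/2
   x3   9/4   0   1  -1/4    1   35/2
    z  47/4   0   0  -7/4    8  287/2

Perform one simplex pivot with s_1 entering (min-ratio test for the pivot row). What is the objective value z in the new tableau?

168

Ratio test on column s_1 — row 1: (7/2)/(1/4) = 14; row 2: entry -1/4 ≤ 0. Minimum is 14 at row 1 (x2 leaves); pivot element 1/4.
Pivot on row 1; the z-row RHS becomes 287/2 − (-7/4)·14 = 168.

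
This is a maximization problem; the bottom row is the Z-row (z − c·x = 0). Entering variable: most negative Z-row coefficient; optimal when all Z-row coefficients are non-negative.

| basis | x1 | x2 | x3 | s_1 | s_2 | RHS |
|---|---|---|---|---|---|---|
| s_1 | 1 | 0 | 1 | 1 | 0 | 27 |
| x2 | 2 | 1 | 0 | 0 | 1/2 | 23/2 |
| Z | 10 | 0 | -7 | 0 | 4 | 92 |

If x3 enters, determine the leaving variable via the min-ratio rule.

s_1

Column x3 entries and ratios — s_1: 27/1 = 27; x2: 0 ≤ 0, skip.
Smallest ratio is 27 in the row of s_1, so s_1 leaves.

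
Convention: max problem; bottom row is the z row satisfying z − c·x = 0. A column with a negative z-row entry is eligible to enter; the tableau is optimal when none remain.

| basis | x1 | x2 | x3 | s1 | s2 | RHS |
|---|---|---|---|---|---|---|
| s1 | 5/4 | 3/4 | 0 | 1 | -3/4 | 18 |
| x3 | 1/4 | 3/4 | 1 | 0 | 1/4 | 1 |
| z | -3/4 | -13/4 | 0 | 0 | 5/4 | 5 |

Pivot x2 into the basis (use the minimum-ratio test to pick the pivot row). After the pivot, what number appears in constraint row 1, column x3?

Ratio test on column x2 — row 1: 18/(3/4) = 24; row 2: 1/(3/4) = 4/3. Minimum is 4/3 at row 2 (x3 leaves); pivot element 3/4.
Divide row 2 by 3/4; eliminate column x2 from the other rows.
Row 1 update in column x3: 0 − (3/4)·(4/3) = -1.

-1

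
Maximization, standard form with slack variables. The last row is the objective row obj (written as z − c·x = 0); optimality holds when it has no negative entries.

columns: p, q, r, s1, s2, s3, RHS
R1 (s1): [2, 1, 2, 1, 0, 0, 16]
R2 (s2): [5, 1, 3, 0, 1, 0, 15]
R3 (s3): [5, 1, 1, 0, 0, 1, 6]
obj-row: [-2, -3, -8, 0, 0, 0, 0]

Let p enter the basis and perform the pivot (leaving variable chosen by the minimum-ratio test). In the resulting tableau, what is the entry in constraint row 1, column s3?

Ratio test on column p — row 1: 16/2 = 8; row 2: 15/5 = 3; row 3: 6/5 = 6/5. Minimum is 6/5 at row 3 (s3 leaves); pivot element 5.
Divide row 3 by 5; eliminate column p from the other rows.
Row 1 update in column s3: 0 − 2·(1/5) = -2/5.

-2/5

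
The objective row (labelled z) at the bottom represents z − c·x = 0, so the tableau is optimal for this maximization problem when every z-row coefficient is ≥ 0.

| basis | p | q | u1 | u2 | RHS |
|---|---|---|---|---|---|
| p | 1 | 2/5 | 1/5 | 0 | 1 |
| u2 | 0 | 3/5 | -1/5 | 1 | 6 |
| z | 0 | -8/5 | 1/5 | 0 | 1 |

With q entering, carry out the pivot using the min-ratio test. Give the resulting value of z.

Ratio test on column q — row 1: 1/(2/5) = 5/2; row 2: 6/(3/5) = 10. Minimum is 5/2 at row 1 (p leaves); pivot element 2/5.
Pivot on row 1; the z-row RHS becomes 1 − (-8/5)·(5/2) = 5.

5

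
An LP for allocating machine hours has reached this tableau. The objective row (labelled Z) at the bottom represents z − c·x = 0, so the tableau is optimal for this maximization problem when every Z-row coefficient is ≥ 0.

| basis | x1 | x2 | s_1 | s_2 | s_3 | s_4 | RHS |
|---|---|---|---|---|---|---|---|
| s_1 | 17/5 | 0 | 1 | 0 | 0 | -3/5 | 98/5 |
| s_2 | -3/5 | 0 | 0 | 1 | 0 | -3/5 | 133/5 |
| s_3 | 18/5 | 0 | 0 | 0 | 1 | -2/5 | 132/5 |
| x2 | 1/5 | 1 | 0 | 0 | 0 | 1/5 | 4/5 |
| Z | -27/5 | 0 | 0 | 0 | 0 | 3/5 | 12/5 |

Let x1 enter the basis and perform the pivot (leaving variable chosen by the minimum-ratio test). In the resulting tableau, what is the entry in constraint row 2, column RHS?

29

Ratio test on column x1 — row 1: (98/5)/(17/5) = 98/17; row 2: entry -3/5 ≤ 0; row 3: (132/5)/(18/5) = 22/3; row 4: (4/5)/(1/5) = 4. Minimum is 4 at row 4 (x2 leaves); pivot element 1/5.
Divide row 4 by 1/5; eliminate column x1 from the other rows.
Row 2 update in column RHS: 133/5 − (-3/5)·4 = 29.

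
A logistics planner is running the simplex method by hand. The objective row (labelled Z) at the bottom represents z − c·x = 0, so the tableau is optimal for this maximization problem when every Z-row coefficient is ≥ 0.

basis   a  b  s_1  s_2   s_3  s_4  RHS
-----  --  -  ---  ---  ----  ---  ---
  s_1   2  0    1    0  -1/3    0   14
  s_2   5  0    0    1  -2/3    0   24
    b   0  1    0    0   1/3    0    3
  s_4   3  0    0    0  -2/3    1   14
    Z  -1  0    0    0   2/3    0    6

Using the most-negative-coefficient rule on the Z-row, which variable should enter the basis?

a

Negative Z-row entries: a: -1.
The most negative is -1 in column a, so a enters.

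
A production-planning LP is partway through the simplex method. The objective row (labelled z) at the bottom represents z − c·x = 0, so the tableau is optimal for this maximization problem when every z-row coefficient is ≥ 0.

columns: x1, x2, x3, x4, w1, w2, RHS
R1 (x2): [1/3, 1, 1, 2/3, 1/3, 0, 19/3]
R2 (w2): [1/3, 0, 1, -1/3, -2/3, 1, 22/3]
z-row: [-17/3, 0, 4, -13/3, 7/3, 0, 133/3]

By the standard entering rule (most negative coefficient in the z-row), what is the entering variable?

Negative z-row entries: x1: -17/3, x4: -13/3.
The most negative is -17/3 in column x1, so x1 enters.

x1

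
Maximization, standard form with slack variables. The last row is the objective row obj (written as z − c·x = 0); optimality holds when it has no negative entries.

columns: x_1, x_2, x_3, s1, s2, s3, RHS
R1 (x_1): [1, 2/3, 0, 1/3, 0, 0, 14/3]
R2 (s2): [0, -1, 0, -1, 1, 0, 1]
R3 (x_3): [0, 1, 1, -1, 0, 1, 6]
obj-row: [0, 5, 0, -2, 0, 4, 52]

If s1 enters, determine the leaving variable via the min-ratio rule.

Column s1 entries and ratios — x_1: (14/3)/(1/3) = 14; s2: -1 ≤ 0, skip; x_3: -1 ≤ 0, skip.
Smallest ratio is 14 in the row of x_1, so x_1 leaves.

x_1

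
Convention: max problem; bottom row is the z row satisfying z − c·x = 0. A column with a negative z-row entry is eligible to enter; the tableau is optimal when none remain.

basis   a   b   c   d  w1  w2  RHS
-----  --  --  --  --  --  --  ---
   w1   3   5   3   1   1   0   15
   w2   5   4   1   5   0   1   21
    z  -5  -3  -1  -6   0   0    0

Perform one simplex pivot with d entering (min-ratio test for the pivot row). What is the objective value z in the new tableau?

Ratio test on column d — row 1: 15/1 = 15; row 2: 21/5 = 21/5. Minimum is 21/5 at row 2 (w2 leaves); pivot element 5.
Pivot on row 2; the z-row RHS becomes 0 − (-6)·(21/5) = 126/5.

126/5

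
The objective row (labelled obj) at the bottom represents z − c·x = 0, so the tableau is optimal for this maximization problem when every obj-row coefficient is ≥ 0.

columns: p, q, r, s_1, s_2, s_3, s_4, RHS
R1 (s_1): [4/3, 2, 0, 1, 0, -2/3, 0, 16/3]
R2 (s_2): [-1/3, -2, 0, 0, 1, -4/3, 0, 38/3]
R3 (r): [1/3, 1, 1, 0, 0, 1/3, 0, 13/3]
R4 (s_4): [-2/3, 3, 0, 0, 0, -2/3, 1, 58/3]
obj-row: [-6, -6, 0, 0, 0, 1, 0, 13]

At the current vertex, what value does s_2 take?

38/3

s_2 is basic (row 2); its value is the RHS of that row, 38/3.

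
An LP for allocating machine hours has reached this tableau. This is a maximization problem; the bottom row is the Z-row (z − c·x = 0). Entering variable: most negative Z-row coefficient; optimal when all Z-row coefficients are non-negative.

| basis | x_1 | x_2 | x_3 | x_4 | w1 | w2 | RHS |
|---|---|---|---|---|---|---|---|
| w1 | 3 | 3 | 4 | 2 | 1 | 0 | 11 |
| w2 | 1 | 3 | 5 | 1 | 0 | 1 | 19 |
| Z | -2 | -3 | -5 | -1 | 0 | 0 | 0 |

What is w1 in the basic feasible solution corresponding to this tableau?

w1 is basic (row 1); its value is the RHS of that row, 11.

11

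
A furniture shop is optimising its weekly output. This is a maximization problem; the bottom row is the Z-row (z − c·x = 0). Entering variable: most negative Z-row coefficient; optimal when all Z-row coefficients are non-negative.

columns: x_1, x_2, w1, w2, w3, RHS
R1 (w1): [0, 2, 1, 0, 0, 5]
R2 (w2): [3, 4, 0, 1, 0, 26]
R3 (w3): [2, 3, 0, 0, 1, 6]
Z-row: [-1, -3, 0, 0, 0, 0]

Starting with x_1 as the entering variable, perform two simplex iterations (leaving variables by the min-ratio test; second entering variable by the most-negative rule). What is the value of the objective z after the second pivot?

6

Ratio test on column x_1 — row 1: entry 0 ≤ 0; row 2: 26/3 = 26/3; row 3: 6/2 = 3. Minimum is 3 at row 3 (w3 leaves); pivot element 2.
Pivot on row 3; the Z-row RHS becomes 0 − (-1)·3 = 3.
Next entering variable (most negative Z-row entry -3/2): x_2.
Ratio test on column x_2 — row 1: 5/2 = 5/2; row 2: entry -1/2 ≤ 0; row 3: 3/(3/2) = 2. Minimum is 2 at row 3 (x_1 leaves); pivot element 3/2.
After the second pivot the Z-row RHS is 3 − (-3/2)·2 = 6.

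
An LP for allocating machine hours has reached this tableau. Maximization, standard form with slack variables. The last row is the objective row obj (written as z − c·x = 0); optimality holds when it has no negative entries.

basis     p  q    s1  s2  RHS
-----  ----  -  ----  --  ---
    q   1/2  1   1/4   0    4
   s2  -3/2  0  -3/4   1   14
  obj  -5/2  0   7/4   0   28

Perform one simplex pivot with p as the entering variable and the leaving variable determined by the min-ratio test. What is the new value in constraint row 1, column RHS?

8

Ratio test on column p — row 1: 4/(1/2) = 8; row 2: entry -3/2 ≤ 0. Minimum is 8 at row 1 (q leaves); pivot element 1/2.
Divide row 1 by 1/2; eliminate column p from the other rows.
In the new row 1, the RHS entry is the old entry divided by the pivot: 4/(1/2) = 8.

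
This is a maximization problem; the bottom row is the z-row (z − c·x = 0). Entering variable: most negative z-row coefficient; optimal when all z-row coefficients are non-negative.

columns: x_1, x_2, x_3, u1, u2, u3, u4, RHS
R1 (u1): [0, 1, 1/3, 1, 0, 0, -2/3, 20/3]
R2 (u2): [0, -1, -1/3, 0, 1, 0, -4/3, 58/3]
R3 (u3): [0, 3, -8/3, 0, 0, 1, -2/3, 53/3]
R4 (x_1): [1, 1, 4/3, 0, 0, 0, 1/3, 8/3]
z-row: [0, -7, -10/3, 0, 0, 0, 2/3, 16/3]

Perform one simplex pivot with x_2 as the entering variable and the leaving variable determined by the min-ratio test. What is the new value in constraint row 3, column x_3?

Ratio test on column x_2 — row 1: (20/3)/1 = 20/3; row 2: entry -1 ≤ 0; row 3: (53/3)/3 = 53/9; row 4: (8/3)/1 = 8/3. Minimum is 8/3 at row 4 (x_1 leaves); pivot element 1.
Divide row 4 by 1; eliminate column x_2 from the other rows.
Row 3 update in column x_3: -8/3 − 3·(4/3) = -20/3.

-20/3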